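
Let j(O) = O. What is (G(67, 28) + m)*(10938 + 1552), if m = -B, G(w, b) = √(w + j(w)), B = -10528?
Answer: 131494720 + 12490*√134 ≈ 1.3164e+8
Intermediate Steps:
G(w, b) = √2*√w (G(w, b) = √(w + w) = √(2*w) = √2*√w)
m = 10528 (m = -1*(-10528) = 10528)
(G(67, 28) + m)*(10938 + 1552) = (√2*√67 + 10528)*(10938 + 1552) = (√134 + 10528)*12490 = (10528 + √134)*12490 = 131494720 + 12490*√134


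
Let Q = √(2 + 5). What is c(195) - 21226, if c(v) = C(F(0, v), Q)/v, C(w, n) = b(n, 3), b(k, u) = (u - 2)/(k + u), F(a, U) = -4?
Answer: -2759379/130 - √7/390 ≈ -21226.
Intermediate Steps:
Q = √7 ≈ 2.6458
b(k, u) = (-2 + u)/(k + u)
C(w, n) = 1/(3 + n) (C(w, n) = (-2 + 3)/(n + 3) = 1/(3 + n))
c(v) = 1/(v*(3 + √7)) (c(v) = 1/((3 + √7)*v) = 1/(v*(3 + √7)))
c(195) - 21226 = 1/(195*(3 + √7)) - 21226 = -21226 + 1/(195*(3 + √7))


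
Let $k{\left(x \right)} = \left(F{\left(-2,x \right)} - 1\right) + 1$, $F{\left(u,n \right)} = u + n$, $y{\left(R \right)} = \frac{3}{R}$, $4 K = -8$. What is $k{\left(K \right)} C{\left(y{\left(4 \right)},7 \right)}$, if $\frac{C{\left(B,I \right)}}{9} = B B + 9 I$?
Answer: $- \frac{9153}{4} \approx -2288.3$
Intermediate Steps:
$K = -2$ ($K = \frac{1}{4} \left(-8\right) = -2$)
$C{\left(B,I \right)} = 9 B^{2} + 81 I$ ($C{\left(B,I \right)} = 9 \left(B B + 9 I\right) = 9 \left(B^{2} + 9 I\right) = 9 B^{2} + 81 I$)
$F{\left(u,n \right)} = n + u$
$k{\left(x \right)} = -2 + x$ ($k{\left(x \right)} = \left(\left(x - 2\right) - 1\right) + 1 = \left(\left(-2 + x\right) - 1\right) + 1 = \left(-3 + x\right) + 1 = -2 + x$)
$k{\left(K \right)} C{\left(y{\left(4 \right)},7 \right)} = \left(-2 - 2\right) \left(9 \left(\frac{3}{4}\right)^{2} + 81 \cdot 7\right) = - 4 \left(9 \left(3 \cdot \frac{1}{4}\right)^{2} + 567\right) = - 4 \left(9 \left(\frac{3}{4}\right)^{2} + 567\right) = - 4 \left(9 \cdot \frac{9}{16} + 567\right) = - 4 \left(\frac{81}{16} + 567\right) = \left(-4\right) \frac{9153}{16} = - \frac{9153}{4}$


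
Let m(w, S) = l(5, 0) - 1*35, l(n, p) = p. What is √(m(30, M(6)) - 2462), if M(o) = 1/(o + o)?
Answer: I*√2497 ≈ 49.97*I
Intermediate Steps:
M(o) = 1/(2*o)
m(w, S) = -35 (m(w, S) = 0 - 1*35 = 0 - 35 = -35)
√(m(30, M(6)) - 2462) = √(-35 - 2462) = √(-2497) = I*√2497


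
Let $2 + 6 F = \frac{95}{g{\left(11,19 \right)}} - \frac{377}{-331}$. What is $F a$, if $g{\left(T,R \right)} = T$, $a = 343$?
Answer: $\frac{4855165}{10923} \approx 444.49$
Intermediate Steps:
$F = \frac{14155}{10923}$ ($F = - \frac{1}{3} + \frac{\frac{95}{11} - \frac{377}{-331}}{6} = - \frac{1}{3} + \frac{95 \cdot \frac{1}{11} - - \frac{377}{331}}{6} = - \frac{1}{3} + \frac{\frac{95}{11} + \frac{377}{331}}{6} = - \frac{1}{3} + \frac{1}{6} \cdot \frac{35592}{3641} = - \frac{1}{3} + \frac{5932}{3641} = \frac{14155}{10923} \approx 1.2959$)
$F a = \frac{14155}{10923} \cdot 343 = \frac{4855165}{10923}$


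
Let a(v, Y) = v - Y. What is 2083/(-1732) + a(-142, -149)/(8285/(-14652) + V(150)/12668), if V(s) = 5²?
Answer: -154263202069/11321659660 ≈ -13.625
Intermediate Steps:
V(s) = 25
2083/(-1732) + a(-142, -149)/(8285/(-14652) + V(150)/12668) = 2083/(-1732) + (-142 - 1*(-149))/(8285/(-14652) + 25/12668) = 2083*(-1/1732) + (-142 + 149)/(8285*(-1/14652) + 25*(1/12668)) = -2083/1732 + 7/(-8285/14652 + 25/12668) = -2083/1732 + 7/(-6536755/11600721) = -2083/1732 + 7*(-11600721/6536755) = -2083/1732 - 81205047/6536755 = -154263202069/11321659660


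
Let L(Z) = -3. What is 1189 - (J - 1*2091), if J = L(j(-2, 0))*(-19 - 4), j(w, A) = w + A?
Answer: 3211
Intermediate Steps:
j(w, A) = A + w
J = 69 (J = -3*(-19 - 4) = -3*(-23) = 69)
1189 - (J - 1*2091) = 1189 - (69 - 1*2091) = 1189 - (69 - 2091) = 1189 - 1*(-2022) = 1189 + 2022 = 3211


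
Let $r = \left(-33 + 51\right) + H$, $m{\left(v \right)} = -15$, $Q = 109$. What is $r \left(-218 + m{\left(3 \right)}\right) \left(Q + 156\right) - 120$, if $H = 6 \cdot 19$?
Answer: $-8150460$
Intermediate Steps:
$H = 114$
$r = 132$ ($r = \left(-33 + 51\right) + 114 = 18 + 114 = 132$)
$r \left(-218 + m{\left(3 \right)}\right) \left(Q + 156\right) - 120 = 132 \left(-218 - 15\right) \left(109 + 156\right) - 120 = 132 \left(\left(-233\right) 265\right) - 120 = 132 \left(-61745\right) - 120 = -8150340 - 120 = -8150460$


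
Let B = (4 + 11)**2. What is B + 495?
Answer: 720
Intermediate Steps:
B = 225 (B = 15**2 = 225)
B + 495 = 225 + 495 = 720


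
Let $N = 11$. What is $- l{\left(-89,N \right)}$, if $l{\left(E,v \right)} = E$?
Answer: $89$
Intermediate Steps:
$- l{\left(-89,N \right)} = \left(-1\right) \left(-89\right) = 89$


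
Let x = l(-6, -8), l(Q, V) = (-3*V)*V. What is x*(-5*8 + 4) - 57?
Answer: 6855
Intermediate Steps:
l(Q, V) = -3*V²
x = -192 (x = -3*(-8)² = -3*64 = -192)
x*(-5*8 + 4) - 57 = -192*(-5*8 + 4) - 57 = -192*(-40 + 4) - 57 = -192*(-36) - 57 = 6912 - 57 = 6855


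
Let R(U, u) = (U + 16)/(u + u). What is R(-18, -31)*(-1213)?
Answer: -1213/31 ≈ -39.129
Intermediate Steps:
R(U, u) = (16 + U)/(2*u) (R(U, u) = (16 + U)/((2*u)) = (16 + U)*(1/(2*u)) = (16 + U)/(2*u))
R(-18, -31)*(-1213) = ((½)*(16 - 18)/(-31))*(-1213) = ((½)*(-1/31)*(-2))*(-1213) = (1/31)*(-1213) = -1213/31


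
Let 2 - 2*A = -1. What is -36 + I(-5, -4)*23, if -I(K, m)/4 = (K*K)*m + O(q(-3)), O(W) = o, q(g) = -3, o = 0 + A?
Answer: 9026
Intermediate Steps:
A = 3/2 (A = 1 - 1/2*(-1) = 1 + 1/2 = 3/2 ≈ 1.5000)
o = 3/2 (o = 0 + 3/2 = 3/2 ≈ 1.5000)
O(W) = 3/2
I(K, m) = -6 - 4*m*K**2 (I(K, m) = -4*((K*K)*m + 3/2) = -4*(K**2*m + 3/2) = -4*(m*K**2 + 3/2) = -4*(3/2 + m*K**2) = -6 - 4*m*K**2)
-36 + I(-5, -4)*23 = -36 + (-6 - 4*(-4)*(-5)**2)*23 = -36 + (-6 - 4*(-4)*25)*23 = -36 + (-6 + 400)*23 = -36 + 394*23 = -36 + 9062 = 9026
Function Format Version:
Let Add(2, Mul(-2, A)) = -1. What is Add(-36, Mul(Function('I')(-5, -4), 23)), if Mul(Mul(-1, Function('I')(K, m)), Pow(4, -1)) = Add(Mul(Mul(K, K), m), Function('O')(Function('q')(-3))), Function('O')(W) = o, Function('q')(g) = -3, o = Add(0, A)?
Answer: 9026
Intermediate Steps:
A = Rational(3, 2) (A = Add(1, Mul(Rational(-1, 2), -1)) = Add(1, Rational(1, 2)) = Rational(3, 2) ≈ 1.5000)
o = Rational(3, 2) (o = Add(0, Rational(3, 2)) = Rational(3, 2) ≈ 1.5000)
Function('O')(W) = Rational(3, 2)
Function('I')(K, m) = Add(-6, Mul(-4, m, Pow(K, 2))) (Function('I')(K, m) = Mul(-4, Add(Mul(Mul(K, K), m), Rational(3, 2))) = Mul(-4, Add(Mul(Pow(K, 2), m), Rational(3, 2))) = Mul(-4, Add(Mul(m, Pow(K, 2)), Rational(3, 2))) = Mul(-4, Add(Rational(3, 2), Mul(m, Pow(K, 2)))) = Add(-6, Mul(-4, m, Pow(K, 2))))
Add(-36, Mul(Function('I')(-5, -4), 23)) = Add(-36, Mul(Add(-6, Mul(-4, -4, Pow(-5, 2))), 23)) = Add(-36, Mul(Add(-6, Mul(-4, -4, 25)), 23)) = Add(-36, Mul(Add(-6, 400), 23)) = Add(-36, Mul(394, 23)) = Add(-36, 9062) = 9026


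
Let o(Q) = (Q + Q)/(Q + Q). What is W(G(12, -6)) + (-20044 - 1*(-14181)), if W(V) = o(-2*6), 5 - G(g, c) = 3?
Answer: -5862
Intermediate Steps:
G(g, c) = 2 (G(g, c) = 5 - 1*3 = 5 - 3 = 2)
o(Q) = 1 (o(Q) = (2*Q)/((2*Q)) = (2*Q)*(1/(2*Q)) = 1)
W(V) = 1
W(G(12, -6)) + (-20044 - 1*(-14181)) = 1 + (-20044 - 1*(-14181)) = 1 + (-20044 + 14181) = 1 - 5863 = -5862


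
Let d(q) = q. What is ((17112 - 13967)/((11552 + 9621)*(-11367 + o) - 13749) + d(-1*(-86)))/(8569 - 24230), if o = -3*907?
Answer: -25653708533/4671660216153 ≈ -0.0054913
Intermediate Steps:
o = -2721
((17112 - 13967)/((11552 + 9621)*(-11367 + o) - 13749) + d(-1*(-86)))/(8569 - 24230) = ((17112 - 13967)/((11552 + 9621)*(-11367 - 2721) - 13749) - 1*(-86))/(8569 - 24230) = (3145/(21173*(-14088) - 13749) + 86)/(-15661) = (3145/(-298285224 - 13749) + 86)*(-1/15661) = (3145/(-298298973) + 86)*(-1/15661) = (3145*(-1/298298973) + 86)*(-1/15661) = (-3145/298298973 + 86)*(-1/15661) = (25653708533/298298973)*(-1/15661) = -25653708533/4671660216153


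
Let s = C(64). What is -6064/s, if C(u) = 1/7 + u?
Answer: -42448/449 ≈ -94.539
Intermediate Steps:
C(u) = 1/7 + u
s = 449/7 (s = 1/7 + 64 = 449/7 ≈ 64.143)
-6064/s = -6064/449/7 = -6064*7/449 = -42448/449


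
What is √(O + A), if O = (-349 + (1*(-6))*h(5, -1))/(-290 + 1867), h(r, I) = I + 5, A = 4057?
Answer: 2*√2522220683/1577 ≈ 63.693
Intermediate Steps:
h(r, I) = 5 + I
O = -373/1577 (O = (-349 + (1*(-6))*(5 - 1))/(-290 + 1867) = (-349 - 6*4)/1577 = (-349 - 24)*(1/1577) = -373*1/1577 = -373/1577 ≈ -0.23653)
√(O + A) = √(-373/1577 + 4057) = √(6397516/1577) = 2*√2522220683/1577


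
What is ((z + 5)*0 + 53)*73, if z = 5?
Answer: 3869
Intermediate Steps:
((z + 5)*0 + 53)*73 = ((5 + 5)*0 + 53)*73 = (10*0 + 53)*73 = (0 + 53)*73 = 53*73 = 3869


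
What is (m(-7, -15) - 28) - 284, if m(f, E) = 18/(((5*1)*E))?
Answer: -7806/25 ≈ -312.24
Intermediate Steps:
m(f, E) = 18/(5*E) (m(f, E) = 18/((5*E)) = 18*(1/(5*E)) = 18/(5*E))
(m(-7, -15) - 28) - 284 = ((18/5)/(-15) - 28) - 284 = ((18/5)*(-1/15) - 28) - 284 = (-6/25 - 28) - 284 = -706/25 - 284 = -7806/25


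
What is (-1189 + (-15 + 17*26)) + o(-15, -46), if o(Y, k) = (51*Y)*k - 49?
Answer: 34379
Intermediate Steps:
o(Y, k) = -49 + 51*Y*k (o(Y, k) = 51*Y*k - 49 = -49 + 51*Y*k)
(-1189 + (-15 + 17*26)) + o(-15, -46) = (-1189 + (-15 + 17*26)) + (-49 + 51*(-15)*(-46)) = (-1189 + (-15 + 442)) + (-49 + 35190) = (-1189 + 427) + 35141 = -762 + 35141 = 34379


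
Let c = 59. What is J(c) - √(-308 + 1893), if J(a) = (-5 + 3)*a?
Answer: -118 - √1585 ≈ -157.81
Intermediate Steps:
J(a) = -2*a
J(c) - √(-308 + 1893) = -2*59 - √(-308 + 1893) = -118 - √1585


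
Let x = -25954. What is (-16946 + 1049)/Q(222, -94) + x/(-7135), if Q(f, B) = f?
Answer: -35887769/527990 ≈ -67.971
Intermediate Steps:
(-16946 + 1049)/Q(222, -94) + x/(-7135) = (-16946 + 1049)/222 - 25954/(-7135) = -15897*1/222 - 25954*(-1/7135) = -5299/74 + 25954/7135 = -35887769/527990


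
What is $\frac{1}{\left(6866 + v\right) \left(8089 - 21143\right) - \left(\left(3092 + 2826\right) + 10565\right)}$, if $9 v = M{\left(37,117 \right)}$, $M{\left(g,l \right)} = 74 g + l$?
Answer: $- \frac{9}{844076393} \approx -1.0663 \cdot 10^{-8}$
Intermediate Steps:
$M{\left(g,l \right)} = l + 74 g$
$v = \frac{2855}{9}$ ($v = \frac{117 + 74 \cdot 37}{9} = \frac{117 + 2738}{9} = \frac{1}{9} \cdot 2855 = \frac{2855}{9} \approx 317.22$)
$\frac{1}{\left(6866 + v\right) \left(8089 - 21143\right) - \left(\left(3092 + 2826\right) + 10565\right)} = \frac{1}{\left(6866 + \frac{2855}{9}\right) \left(8089 - 21143\right) - \left(\left(3092 + 2826\right) + 10565\right)} = \frac{1}{\frac{64649}{9} \left(-13054\right) - \left(5918 + 10565\right)} = \frac{1}{- \frac{843928046}{9} - 16483} = \frac{1}{- \frac{844076393}{9}} = - \frac{9}{844076393}$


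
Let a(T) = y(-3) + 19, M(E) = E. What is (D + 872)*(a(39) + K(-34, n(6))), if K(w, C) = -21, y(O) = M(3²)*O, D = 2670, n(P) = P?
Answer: -102718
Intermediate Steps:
y(O) = 9*O (y(O) = 3²*O = 9*O)
a(T) = -8 (a(T) = 9*(-3) + 19 = -27 + 19 = -8)
(D + 872)*(a(39) + K(-34, n(6))) = (2670 + 872)*(-8 - 21) = 3542*(-29) = -102718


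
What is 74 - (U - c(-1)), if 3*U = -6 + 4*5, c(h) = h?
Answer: 205/3 ≈ 68.333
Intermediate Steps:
U = 14/3 (U = (-6 + 4*5)/3 = (-6 + 20)/3 = (⅓)*14 = 14/3 ≈ 4.6667)
74 - (U - c(-1)) = 74 - (14/3 - 1*(-1)) = 74 - (14/3 + 1) = 74 - 1*17/3 = 74 - 17/3 = 205/3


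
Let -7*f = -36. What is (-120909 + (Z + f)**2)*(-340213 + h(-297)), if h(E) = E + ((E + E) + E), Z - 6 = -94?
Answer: 1907796925541/49 ≈ 3.8935e+10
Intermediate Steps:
Z = -88 (Z = 6 - 94 = -88)
f = 36/7 (f = -1/7*(-36) = 36/7 ≈ 5.1429)
h(E) = 4*E (h(E) = E + (2*E + E) = E + 3*E = 4*E)
(-120909 + (Z + f)**2)*(-340213 + h(-297)) = (-120909 + (-88 + 36/7)**2)*(-340213 + 4*(-297)) = (-120909 + (-580/7)**2)*(-340213 - 1188) = (-120909 + 336400/49)*(-341401) = -5588141/49*(-341401) = 1907796925541/49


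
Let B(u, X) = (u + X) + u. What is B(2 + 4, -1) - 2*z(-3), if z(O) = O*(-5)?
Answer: -19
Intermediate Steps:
z(O) = -5*O
B(u, X) = X + 2*u (B(u, X) = (X + u) + u = X + 2*u)
B(2 + 4, -1) - 2*z(-3) = (-1 + 2*(2 + 4)) - (-10)*(-3) = (-1 + 2*6) - 2*15 = (-1 + 12) - 30 = 11 - 30 = -19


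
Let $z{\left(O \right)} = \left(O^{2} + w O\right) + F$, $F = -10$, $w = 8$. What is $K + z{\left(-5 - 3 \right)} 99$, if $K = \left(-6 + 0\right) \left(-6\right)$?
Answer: $-954$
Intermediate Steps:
$K = 36$ ($K = \left(-6\right) \left(-6\right) = 36$)
$z{\left(O \right)} = -10 + O^{2} + 8 O$ ($z{\left(O \right)} = \left(O^{2} + 8 O\right) - 10 = -10 + O^{2} + 8 O$)
$K + z{\left(-5 - 3 \right)} 99 = 36 + \left(-10 + \left(-5 - 3\right)^{2} + 8 \left(-5 - 3\right)\right) 99 = 36 + \left(-10 + \left(-8\right)^{2} + 8 \left(-8\right)\right) 99 = 36 + \left(-10 + 64 - 64\right) 99 = 36 - 990 = -954$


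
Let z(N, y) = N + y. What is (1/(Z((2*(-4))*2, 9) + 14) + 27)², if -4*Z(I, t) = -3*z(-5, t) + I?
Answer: 322624/441 ≈ 731.57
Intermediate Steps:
Z(I, t) = -15/4 - I/4 + 3*t/4 (Z(I, t) = -(-3*(-5 + t) + I)/4 = -((15 - 3*t) + I)/4 = -(15 + I - 3*t)/4 = -15/4 - I/4 + 3*t/4)
(1/(Z((2*(-4))*2, 9) + 14) + 27)² = (1/((-15/4 - 2*(-4)*2/4 + (¾)*9) + 14) + 27)² = (1/((-15/4 - (-2)*2 + 27/4) + 14) + 27)² = (1/((-15/4 - ¼*(-16) + 27/4) + 14) + 27)² = (1/((-15/4 + 4 + 27/4) + 14) + 27)² = (1/(7 + 14) + 27)² = (1/21 + 27)² = (568/21)² = 322624/441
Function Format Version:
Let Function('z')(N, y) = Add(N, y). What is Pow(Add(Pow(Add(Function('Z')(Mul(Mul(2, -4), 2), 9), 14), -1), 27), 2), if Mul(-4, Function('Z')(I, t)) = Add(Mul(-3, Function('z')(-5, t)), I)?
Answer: Rational(322624, 441) ≈ 731.57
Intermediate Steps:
Function('Z')(I, t) = Add(Rational(-15, 4), Mul(Rational(-1, 4), I), Mul(Rational(3, 4), t)) (Function('Z')(I, t) = Mul(Rational(-1, 4), Add(Mul(-3, Add(-5, t)), I)) = Mul(Rational(-1, 4), Add(Add(15, Mul(-3, t)), I)) = Mul(Rational(-1, 4), Add(15, I, Mul(-3, t))) = Add(Rational(-15, 4), Mul(Rational(-1, 4), I), Mul(Rational(3, 4), t)))
Pow(Add(Pow(Add(Function('Z')(Mul(Mul(2, -4), 2), 9), 14), -1), 27), 2) = Pow(Add(Pow(Add(Add(Rational(-15, 4), Mul(Rational(-1, 4), Mul(Mul(2, -4), 2)), Mul(Rational(3, 4), 9)), 14), -1), 27), 2) = Pow(Add(Pow(Add(Add(Rational(-15, 4), Mul(Rational(-1, 4), Mul(-8, 2)), Rational(27, 4)), 14), -1), 27), 2) = Pow(Add(Pow(Add(Add(Rational(-15, 4), Mul(Rational(-1, 4), -16), Rational(27, 4)), 14), -1), 27), 2) = Pow(Add(Pow(Add(Add(Rational(-15, 4), 4, Rational(27, 4)), 14), -1), 27), 2) = Pow(Add(Pow(Add(7, 14), -1), 27), 2) = Pow(Add(Pow(21, -1), 27), 2) = Pow(Add(Rational(1, 21), 27), 2) = Pow(Rational(568, 21), 2) = Rational(322624, 441)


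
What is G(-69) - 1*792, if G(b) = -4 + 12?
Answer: -784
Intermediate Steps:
G(b) = 8
G(-69) - 1*792 = 8 - 1*792 = 8 - 792 = -784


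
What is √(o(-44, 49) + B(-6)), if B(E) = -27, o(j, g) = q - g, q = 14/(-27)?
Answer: I*√6198/9 ≈ 8.7475*I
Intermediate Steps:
q = -14/27 (q = 14*(-1/27) = -14/27 ≈ -0.51852)
o(j, g) = -14/27 - g
√(o(-44, 49) + B(-6)) = √((-14/27 - 1*49) - 27) = √((-14/27 - 49) - 27) = √(-1337/27 - 27) = √(-2066/27) = I*√6198/9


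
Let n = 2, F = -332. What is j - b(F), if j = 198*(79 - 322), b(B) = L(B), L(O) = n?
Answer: -48116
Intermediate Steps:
L(O) = 2
b(B) = 2
j = -48114 (j = 198*(-243) = -48114)
j - b(F) = -48114 - 1*2 = -48114 - 2 = -48116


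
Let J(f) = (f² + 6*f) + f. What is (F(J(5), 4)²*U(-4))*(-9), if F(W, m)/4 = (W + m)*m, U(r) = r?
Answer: 37748736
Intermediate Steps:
J(f) = f² + 7*f
F(W, m) = 4*m*(W + m) (F(W, m) = 4*((W + m)*m) = 4*(m*(W + m)) = 4*m*(W + m))
(F(J(5), 4)²*U(-4))*(-9) = ((4*4*(5*(7 + 5) + 4))²*(-4))*(-9) = ((4*4*(5*12 + 4))²*(-4))*(-9) = ((4*4*(60 + 4))²*(-4))*(-9) = ((4*4*64)²*(-4))*(-9) = (1024²*(-4))*(-9) = (1048576*(-4))*(-9) = -4194304*(-9) = 37748736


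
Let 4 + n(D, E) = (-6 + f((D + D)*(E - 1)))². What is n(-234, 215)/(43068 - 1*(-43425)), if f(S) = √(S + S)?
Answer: -200272/86493 - 48*I*√1391/28831 ≈ -2.3155 - 0.062093*I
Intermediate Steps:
f(S) = √2*√S (f(S) = √(2*S) = √2*√S)
n(D, E) = -4 + (-6 + 2*√(D*(-1 + E)))² (n(D, E) = -4 + (-6 + √2*√((D + D)*(E - 1)))² = -4 + (-6 + √2*√((2*D)*(-1 + E)))² = -4 + (-6 + √2*√(2*D*(-1 + E)))² = -4 + (-6 + √2*(√2*√(D*(-1 + E))))² = -4 + (-6 + 2*√(D*(-1 + E)))²)
n(-234, 215)/(43068 - 1*(-43425)) = (-4 + 4*(-3 + √(-234*(-1 + 215)))²)/(43068 - 1*(-43425)) = (-4 + 4*(-3 + √(-234*214))²)/(43068 + 43425) = (-4 + 4*(-3 + √(-50076))²)/86493 = (-4 + 4*(-3 + 6*I*√1391)²)*(1/86493) = -4/86493 + 4*(-3 + 6*I*√1391)²/86493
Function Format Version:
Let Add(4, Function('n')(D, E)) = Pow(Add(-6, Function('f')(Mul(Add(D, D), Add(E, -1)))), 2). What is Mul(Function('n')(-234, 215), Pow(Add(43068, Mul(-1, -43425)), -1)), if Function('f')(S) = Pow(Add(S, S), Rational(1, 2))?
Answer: Add(Rational(-200272, 86493), Mul(Rational(-48, 28831), I, Pow(1391, Rational(1, 2)))) ≈ Add(-2.3155, Mul(-0.062093, I))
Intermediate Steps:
Function('f')(S) = Mul(Pow(2, Rational(1, 2)), Pow(S, Rational(1, 2))) (Function('f')(S) = Pow(Mul(2, S), Rational(1, 2)) = Mul(Pow(2, Rational(1, 2)), Pow(S, Rational(1, 2))))
Function('n')(D, E) = Add(-4, Pow(Add(-6, Mul(2, Pow(Mul(D, Add(-1, E)), Rational(1, 2)))), 2)) (Function('n')(D, E) = Add(-4, Pow(Add(-6, Mul(Pow(2, Rational(1, 2)), Pow(Mul(Add(D, D), Add(E, -1)), Rational(1, 2)))), 2)) = Add(-4, Pow(Add(-6, Mul(Pow(2, Rational(1, 2)), Pow(Mul(Mul(2, D), Add(-1, E)), Rational(1, 2)))), 2)) = Add(-4, Pow(Add(-6, Mul(Pow(2, Rational(1, 2)), Pow(Mul(2, D, Add(-1, E)), Rational(1, 2)))), 2)) = Add(-4, Pow(Add(-6, Mul(Pow(2, Rational(1, 2)), Mul(Pow(2, Rational(1, 2)), Pow(Mul(D, Add(-1, E)), Rational(1, 2))))), 2)) = Add(-4, Pow(Add(-6, Mul(2, Pow(Mul(D, Add(-1, E)), Rational(1, 2)))), 2)))
Mul(Function('n')(-234, 215), Pow(Add(43068, Mul(-1, -43425)), -1)) = Mul(Add(-4, Mul(4, Pow(Add(-3, Pow(Mul(-234, Add(-1, 215)), Rational(1, 2))), 2))), Pow(Add(43068, Mul(-1, -43425)), -1)) = Mul(Add(-4, Mul(4, Pow(Add(-3, Pow(Mul(-234, 214), Rational(1, 2))), 2))), Pow(Add(43068, 43425), -1)) = Mul(Add(-4, Mul(4, Pow(Add(-3, Pow(-50076, Rational(1, 2))), 2))), Pow(86493, -1)) = Mul(Add(-4, Mul(4, Pow(Add(-3, Mul(6, I, Pow(1391, Rational(1, 2)))), 2))), Rational(1, 86493)) = Add(Rational(-4, 86493), Mul(Rational(4, 86493), Pow(Add(-3, Mul(6, I, Pow(1391, Rational(1, 2)))), 2)))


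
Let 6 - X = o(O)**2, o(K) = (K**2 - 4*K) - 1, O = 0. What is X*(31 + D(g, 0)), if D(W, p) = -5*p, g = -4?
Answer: 155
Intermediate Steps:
o(K) = -1 + K**2 - 4*K
X = 5 (X = 6 - (-1 + 0**2 - 4*0)**2 = 6 - (-1 + 0 + 0)**2 = 6 - 1*(-1)**2 = 6 - 1*1 = 6 - 1 = 5)
X*(31 + D(g, 0)) = 5*(31 - 5*0) = 5*(31 + 0) = 5*31 = 155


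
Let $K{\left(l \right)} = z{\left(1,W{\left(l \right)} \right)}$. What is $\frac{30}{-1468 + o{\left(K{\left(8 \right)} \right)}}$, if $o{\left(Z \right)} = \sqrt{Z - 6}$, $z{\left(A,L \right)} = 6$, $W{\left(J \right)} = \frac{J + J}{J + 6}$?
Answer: $- \frac{15}{734} \approx -0.020436$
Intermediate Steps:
$W{\left(J \right)} = \frac{2 J}{6 + J}$
$K{\left(l \right)} = 6$
$o{\left(Z \right)} = \sqrt{-6 + Z}$
$\frac{30}{-1468 + o{\left(K{\left(8 \right)} \right)}} = \frac{30}{-1468 + \sqrt{-6 + 6}} = \frac{30}{-1468 + \sqrt{0}} = \frac{30}{-1468 + 0} = \frac{30}{-1468} = 30 \left(- \frac{1}{1468}\right) = - \frac{15}{734}$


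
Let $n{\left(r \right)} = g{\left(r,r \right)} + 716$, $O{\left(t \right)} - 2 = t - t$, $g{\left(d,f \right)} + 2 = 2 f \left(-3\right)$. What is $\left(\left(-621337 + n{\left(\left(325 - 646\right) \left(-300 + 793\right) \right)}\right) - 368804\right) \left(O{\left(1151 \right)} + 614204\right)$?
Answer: $-24512347254$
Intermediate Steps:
$g{\left(d,f \right)} = -2 - 6 f$ ($g{\left(d,f \right)} = -2 + 2 f \left(-3\right) = -2 - 6 f$)
$O{\left(t \right)} = 2$ ($O{\left(t \right)} = 2 + \left(t - t\right) = 2 + 0 = 2$)
$n{\left(r \right)} = 714 - 6 r$ ($n{\left(r \right)} = \left(-2 - 6 r\right) + 716 = 714 - 6 r$)
$\left(\left(-621337 + n{\left(\left(325 - 646\right) \left(-300 + 793\right) \right)}\right) - 368804\right) \left(O{\left(1151 \right)} + 614204\right) = \left(\left(-621337 - \left(-714 + 6 \left(325 - 646\right) \left(-300 + 793\right)\right)\right) - 368804\right) \left(2 + 614204\right) = \left(\left(-621337 - \left(-714 + 6 \left(\left(-321\right) 493\right)\right)\right) - 368804\right) 614206 = \left(\left(-621337 + \left(714 - -949518\right)\right) - 368804\right) 614206 = \left(\left(-621337 + \left(714 + 949518\right)\right) - 368804\right) 614206 = \left(\left(-621337 + 950232\right) - 368804\right) 614206 = \left(328895 - 368804\right) 614206 = \left(-39909\right) 614206 = -24512347254$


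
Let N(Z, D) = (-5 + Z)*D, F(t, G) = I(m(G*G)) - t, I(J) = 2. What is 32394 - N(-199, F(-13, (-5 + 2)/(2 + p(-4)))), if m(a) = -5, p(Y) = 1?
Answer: 35454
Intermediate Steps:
F(t, G) = 2 - t
N(Z, D) = D*(-5 + Z)
32394 - N(-199, F(-13, (-5 + 2)/(2 + p(-4)))) = 32394 - (2 - 1*(-13))*(-5 - 199) = 32394 - (2 + 13)*(-204) = 32394 - 15*(-204) = 32394 - 1*(-3060) = 32394 + 3060 = 35454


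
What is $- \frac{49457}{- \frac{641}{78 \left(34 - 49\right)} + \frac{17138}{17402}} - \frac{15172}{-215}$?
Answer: $- \frac{9819237614558}{304969115} \approx -32197.0$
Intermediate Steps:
$- \frac{49457}{- \frac{641}{78 \left(34 - 49\right)} + \frac{17138}{17402}} - \frac{15172}{-215} = - \frac{49457}{- \frac{641}{78 \left(-15\right)} + 17138 \cdot \frac{1}{17402}} - - \frac{15172}{215} = - \frac{49457}{- \frac{641}{-1170} + \frac{779}{791}} + \frac{15172}{215} = - \frac{49457}{\left(-641\right) \left(- \frac{1}{1170}\right) + \frac{779}{791}} + \frac{15172}{215} = - \frac{49457}{\frac{641}{1170} + \frac{779}{791}} + \frac{15172}{215} = - \frac{49457}{\frac{1418461}{925470}} + \frac{15172}{215} = \left(-49457\right) \frac{925470}{1418461} + \frac{15172}{215} = - \frac{45770969790}{1418461} + \frac{15172}{215} = - \frac{9819237614558}{304969115}$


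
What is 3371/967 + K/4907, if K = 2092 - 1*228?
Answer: 18343985/4745069 ≈ 3.8659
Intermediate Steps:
K = 1864 (K = 2092 - 228 = 1864)
3371/967 + K/4907 = 3371/967 + 1864/4907 = 18343985/4745069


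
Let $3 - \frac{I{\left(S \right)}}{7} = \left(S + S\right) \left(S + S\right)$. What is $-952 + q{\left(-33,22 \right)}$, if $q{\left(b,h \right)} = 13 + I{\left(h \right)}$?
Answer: $-14470$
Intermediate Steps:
$I{\left(S \right)} = 21 - 28 S^{2}$ ($I{\left(S \right)} = 21 - 7 \left(S + S\right) \left(S + S\right) = 21 - 7 \cdot 2 S 2 S = 21 - 7 \cdot 4 S^{2} = 21 - 28 S^{2}$)
$q{\left(b,h \right)} = 34 - 28 h^{2}$ ($q{\left(b,h \right)} = 13 - \left(-21 + 28 h^{2}\right) = 34 - 28 h^{2}$)
$-952 + q{\left(-33,22 \right)} = -952 + \left(34 - 28 \cdot 22^{2}\right) = -952 + \left(34 - 13552\right) = -952 - 13518 = -14470$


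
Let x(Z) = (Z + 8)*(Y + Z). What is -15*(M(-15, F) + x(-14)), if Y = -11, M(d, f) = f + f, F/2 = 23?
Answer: -3630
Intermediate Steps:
F = 46 (F = 2*23 = 46)
M(d, f) = 2*f
x(Z) = (-11 + Z)*(8 + Z) (x(Z) = (Z + 8)*(-11 + Z) = (8 + Z)*(-11 + Z) = (-11 + Z)*(8 + Z))
-15*(M(-15, F) + x(-14)) = -15*(2*46 + (-88 + (-14)² - 3*(-14))) = -15*(92 + (-88 + 196 + 42)) = -15*(92 + 150) = -15*242 = -3630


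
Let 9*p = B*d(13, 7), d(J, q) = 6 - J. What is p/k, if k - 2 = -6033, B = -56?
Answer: -392/54279 ≈ -0.0072219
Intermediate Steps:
k = -6031 (k = 2 - 6033 = -6031)
p = 392/9 (p = (-56*(6 - 1*13))/9 = (-56*(6 - 13))/9 = (-56*(-7))/9 = (⅑)*392 = 392/9 ≈ 43.556)
p/k = (392/9)/(-6031) = (392/9)*(-1/6031) = -392/54279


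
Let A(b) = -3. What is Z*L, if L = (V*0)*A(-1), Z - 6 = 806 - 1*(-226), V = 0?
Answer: 0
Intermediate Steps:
Z = 1038 (Z = 6 + (806 - 1*(-226)) = 6 + (806 + 226) = 6 + 1032 = 1038)
L = 0 (L = (0*0)*(-3) = 0*(-3) = 0)
Z*L = 1038*0 = 0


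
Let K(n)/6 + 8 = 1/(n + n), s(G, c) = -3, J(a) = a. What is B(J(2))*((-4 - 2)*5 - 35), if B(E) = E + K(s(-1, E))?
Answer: 3055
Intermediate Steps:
K(n) = -48 + 3/n (K(n) = -48 + 6/(n + n) = -48 + 6/((2*n)) = -48 + 6*(1/(2*n)) = -48 + 3/n)
B(E) = -49 + E (B(E) = E + (-48 + 3/(-3)) = E + (-48 + 3*(-1/3)) = E + (-48 - 1) = E - 49 = -49 + E)
B(J(2))*((-4 - 2)*5 - 35) = (-49 + 2)*((-4 - 2)*5 - 35) = -47*(-6*5 - 35) = -47*(-30 - 35) = -47*(-65) = 3055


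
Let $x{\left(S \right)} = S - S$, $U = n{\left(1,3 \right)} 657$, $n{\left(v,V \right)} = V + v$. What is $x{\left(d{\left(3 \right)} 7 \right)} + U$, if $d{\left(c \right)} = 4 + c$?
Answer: $2628$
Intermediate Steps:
$U = 2628$ ($U = \left(3 + 1\right) 657 = 4 \cdot 657 = 2628$)
$x{\left(S \right)} = 0$
$x{\left(d{\left(3 \right)} 7 \right)} + U = 0 + 2628 = 2628$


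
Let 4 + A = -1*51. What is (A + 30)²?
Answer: 625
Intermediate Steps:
A = -55 (A = -4 - 1*51 = -4 - 51 = -55)
(A + 30)² = (-55 + 30)² = (-25)² = 625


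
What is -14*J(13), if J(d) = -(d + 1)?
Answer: 196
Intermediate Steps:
J(d) = -1 - d (J(d) = -(1 + d) = -1 - d)
-14*J(13) = -14*(-1 - 1*13) = -14*(-1 - 13) = -14*(-14) = 196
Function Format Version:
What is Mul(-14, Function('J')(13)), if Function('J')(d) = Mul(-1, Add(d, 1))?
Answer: 196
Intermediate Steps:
Function('J')(d) = Add(-1, Mul(-1, d)) (Function('J')(d) = Mul(-1, Add(1, d)) = Add(-1, Mul(-1, d)))
Mul(-14, Function('J')(13)) = Mul(-14, Add(-1, Mul(-1, 13))) = Mul(-14, Add(-1, -13)) = Mul(-14, -14) = 196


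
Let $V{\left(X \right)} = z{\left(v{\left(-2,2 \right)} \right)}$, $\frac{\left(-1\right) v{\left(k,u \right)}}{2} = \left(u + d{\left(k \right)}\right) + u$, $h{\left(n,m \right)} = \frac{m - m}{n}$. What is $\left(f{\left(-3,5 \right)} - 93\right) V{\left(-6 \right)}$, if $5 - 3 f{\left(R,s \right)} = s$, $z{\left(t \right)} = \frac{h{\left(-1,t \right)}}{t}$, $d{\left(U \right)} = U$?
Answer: $0$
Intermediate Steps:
$h{\left(n,m \right)} = 0$ ($h{\left(n,m \right)} = \frac{0}{n} = 0$)
$v{\left(k,u \right)} = - 4 u - 2 k$ ($v{\left(k,u \right)} = - 2 \left(\left(u + k\right) + u\right) = - 2 \left(\left(k + u\right) + u\right) = - 2 \left(k + 2 u\right) = - 4 u - 2 k$)
$z{\left(t \right)} = 0$ ($z{\left(t \right)} = \frac{0}{t} = 0$)
$f{\left(R,s \right)} = \frac{5}{3} - \frac{s}{3}$
$V{\left(X \right)} = 0$
$\left(f{\left(-3,5 \right)} - 93\right) V{\left(-6 \right)} = \left(\left(\frac{5}{3} - \frac{5}{3}\right) - 93\right) 0 = \left(0 - 93\right) 0 = \left(-93\right) 0 = 0$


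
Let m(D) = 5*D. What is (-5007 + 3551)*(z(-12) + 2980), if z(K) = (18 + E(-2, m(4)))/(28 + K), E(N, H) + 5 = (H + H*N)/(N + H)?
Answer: -39059657/9 ≈ -4.3400e+6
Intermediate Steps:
E(N, H) = -5 + (H + H*N)/(H + N) (E(N, H) = -5 + (H + H*N)/(N + H) = -5 + (H + H*N)/(H + N))
z(K) = 107/(9*(28 + K)) (z(K) = (18 + (-5*(-2) - 20*4 + (5*4)*(-2))/(5*4 - 2))/(28 + K) = (18 + (10 - 4*20 + 20*(-2))/(20 - 2))/(28 + K) = (18 + (10 - 80 - 40)/18)/(28 + K) = (18 + (1/18)*(-110))/(28 + K) = (18 - 55/9)/(28 + K) = 107/(9*(28 + K)))
(-5007 + 3551)*(z(-12) + 2980) = (-5007 + 3551)*(107/(9*(28 - 12)) + 2980) = -1456*((107/9)/16 + 2980) = -1456*((107/9)*(1/16) + 2980) = -1456*(107/144 + 2980) = -1456*429227/144 = -39059657/9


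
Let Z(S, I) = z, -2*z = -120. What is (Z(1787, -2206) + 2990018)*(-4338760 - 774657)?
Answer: -15289515676526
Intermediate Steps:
z = 60 (z = -1/2*(-120) = 60)
Z(S, I) = 60
(Z(1787, -2206) + 2990018)*(-4338760 - 774657) = (60 + 2990018)*(-4338760 - 774657) = 2990078*(-5113417) = -15289515676526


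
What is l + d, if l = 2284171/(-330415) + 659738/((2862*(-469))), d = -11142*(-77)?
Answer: 190248991143906386/221754392685 ≈ 8.5793e+5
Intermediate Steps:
d = 857934
l = -1641989906404/221754392685 (l = 2284171*(-1/330415) + 659738/(-1342278) = -2284171/330415 + 659738*(-1/1342278) = -2284171/330415 - 329869/671139 = -1641989906404/221754392685 ≈ -7.4045)
l + d = -1641989906404/221754392685 + 857934 = 190248991143906386/221754392685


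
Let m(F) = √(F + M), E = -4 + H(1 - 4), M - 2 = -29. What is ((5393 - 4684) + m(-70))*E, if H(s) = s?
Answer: -4963 - 7*I*√97 ≈ -4963.0 - 68.942*I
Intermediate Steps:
M = -27 (M = 2 - 29 = -27)
E = -7 (E = -4 + (1 - 4) = -4 - 3 = -7)
m(F) = √(-27 + F) (m(F) = √(F - 27) = √(-27 + F))
((5393 - 4684) + m(-70))*E = ((5393 - 4684) + √(-27 - 70))*(-7) = (709 + √(-97))*(-7) = (709 + I*√97)*(-7) = -4963 - 7*I*√97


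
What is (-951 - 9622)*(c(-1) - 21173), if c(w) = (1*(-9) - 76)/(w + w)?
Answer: 446825553/2 ≈ 2.2341e+8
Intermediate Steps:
c(w) = -85/(2*w) (c(w) = (-9 - 76)/((2*w)) = -85/(2*w))
(-951 - 9622)*(c(-1) - 21173) = (-951 - 9622)*(-85/2/(-1) - 21173) = -10573*(-85/2*(-1) - 21173) = -10573*(85/2 - 21173) = -10573*(-42261/2) = 446825553/2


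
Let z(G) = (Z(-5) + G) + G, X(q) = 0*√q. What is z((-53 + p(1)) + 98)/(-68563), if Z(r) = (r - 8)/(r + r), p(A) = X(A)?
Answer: -83/62330 ≈ -0.0013316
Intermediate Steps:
X(q) = 0
p(A) = 0
Z(r) = (-8 + r)/(2*r) (Z(r) = (-8 + r)/((2*r)) = (-8 + r)*(1/(2*r)) = (-8 + r)/(2*r))
z(G) = 13/10 + 2*G (z(G) = ((½)*(-8 - 5)/(-5) + G) + G = ((½)*(-⅕)*(-13) + G) + G = (13/10 + G) + G = 13/10 + 2*G)
z((-53 + p(1)) + 98)/(-68563) = (13/10 + 2*((-53 + 0) + 98))/(-68563) = (13/10 + 2*(-53 + 98))*(-1/68563) = (13/10 + 2*45)*(-1/68563) = (13/10 + 90)*(-1/68563) = (913/10)*(-1/68563) = -83/62330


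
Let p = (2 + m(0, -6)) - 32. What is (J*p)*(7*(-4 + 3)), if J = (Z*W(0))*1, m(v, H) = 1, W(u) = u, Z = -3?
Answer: 0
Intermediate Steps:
p = -29 (p = (2 + 1) - 32 = 3 - 32 = -29)
J = 0 (J = -3*0*1 = 0*1 = 0)
(J*p)*(7*(-4 + 3)) = (0*(-29))*(7*(-4 + 3)) = 0*(7*(-1)) = 0*(-7) = 0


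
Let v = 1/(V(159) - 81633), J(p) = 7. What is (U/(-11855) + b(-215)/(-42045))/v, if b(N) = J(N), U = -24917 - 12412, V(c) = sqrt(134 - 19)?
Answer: -8541069333404/33229565 + 313882964*sqrt(115)/99688695 ≈ -2.5700e+5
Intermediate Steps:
V(c) = sqrt(115)
U = -37329
b(N) = 7
v = 1/(-81633 + sqrt(115)) (v = 1/(sqrt(115) - 81633) = 1/(-81633 + sqrt(115)) ≈ -1.2252e-5)
(U/(-11855) + b(-215)/(-42045))/v = (-37329/(-11855) + 7/(-42045))/(-81633/6663946574 - sqrt(115)/6663946574) = (-37329*(-1/11855) + 7*(-1/42045))/(-81633/6663946574 - sqrt(115)/6663946574) = (37329/11855 - 7/42045)/(-81633/6663946574 - sqrt(115)/6663946574) = 313882964/(99688695*(-81633/6663946574 - sqrt(115)/6663946574))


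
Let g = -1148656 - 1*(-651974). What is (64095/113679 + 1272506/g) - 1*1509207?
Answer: -14202238492647655/9410385513 ≈ -1.5092e+6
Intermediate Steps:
g = -496682 (g = -1148656 + 651974 = -496682)
(64095/113679 + 1272506/g) - 1*1509207 = (64095/113679 + 1272506/(-496682)) - 1*1509207 = (64095*(1/113679) + 1272506*(-1/496682)) - 1509207 = (21365/37893 - 636253/248341) - 1509207 = -18803729464/9410385513 - 1509207 = -14202238492647655/9410385513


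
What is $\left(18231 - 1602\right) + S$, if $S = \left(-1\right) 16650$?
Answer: $-21$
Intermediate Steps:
$S = -16650$
$\left(18231 - 1602\right) + S = \left(18231 - 1602\right) - 16650 = 16629 - 16650 = -21$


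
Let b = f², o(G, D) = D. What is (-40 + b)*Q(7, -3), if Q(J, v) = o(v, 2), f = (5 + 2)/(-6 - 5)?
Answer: -9582/121 ≈ -79.190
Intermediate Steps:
f = -7/11 (f = 7/(-11) = 7*(-1/11) = -7/11 ≈ -0.63636)
Q(J, v) = 2
b = 49/121 (b = (-7/11)² = 49/121 ≈ 0.40496)
(-40 + b)*Q(7, -3) = (-40 + 49/121)*2 = -4791/121*2 = -9582/121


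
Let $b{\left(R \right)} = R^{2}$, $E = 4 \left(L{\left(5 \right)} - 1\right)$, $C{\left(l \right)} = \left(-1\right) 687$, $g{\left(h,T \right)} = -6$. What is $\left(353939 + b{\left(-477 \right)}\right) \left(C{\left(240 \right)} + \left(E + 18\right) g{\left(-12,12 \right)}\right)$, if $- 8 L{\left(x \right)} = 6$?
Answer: $-437845404$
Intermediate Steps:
$C{\left(l \right)} = -687$
$L{\left(x \right)} = - \frac{3}{4}$ ($L{\left(x \right)} = \left(- \frac{1}{8}\right) 6 = - \frac{3}{4}$)
$E = -7$ ($E = 4 \left(- \frac{3}{4} - 1\right) = 4 \left(- \frac{7}{4}\right) = -7$)
$\left(353939 + b{\left(-477 \right)}\right) \left(C{\left(240 \right)} + \left(E + 18\right) g{\left(-12,12 \right)}\right) = \left(353939 + \left(-477\right)^{2}\right) \left(-687 + \left(-7 + 18\right) \left(-6\right)\right) = \left(353939 + 227529\right) \left(-687 + 11 \left(-6\right)\right) = 581468 \left(-687 - 66\right) = 581468 \left(-753\right) = -437845404$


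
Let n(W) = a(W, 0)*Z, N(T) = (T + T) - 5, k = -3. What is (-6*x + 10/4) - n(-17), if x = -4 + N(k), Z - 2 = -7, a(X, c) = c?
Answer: 185/2 ≈ 92.500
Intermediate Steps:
Z = -5 (Z = 2 - 7 = -5)
N(T) = -5 + 2*T (N(T) = 2*T - 5 = -5 + 2*T)
n(W) = 0 (n(W) = 0*(-5) = 0)
x = -15 (x = -4 + (-5 + 2*(-3)) = -4 + (-5 - 6) = -4 - 11 = -15)
(-6*x + 10/4) - n(-17) = (-6*(-15) + 10/4) - 1*0 = (90 + 10*(¼)) + 0 = (90 + 5/2) + 0 = 185/2 + 0 = 185/2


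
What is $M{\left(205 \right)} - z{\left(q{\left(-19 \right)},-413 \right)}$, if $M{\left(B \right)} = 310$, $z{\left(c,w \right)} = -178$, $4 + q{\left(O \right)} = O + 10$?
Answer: $488$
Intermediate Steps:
$q{\left(O \right)} = 6 + O$ ($q{\left(O \right)} = -4 + \left(O + 10\right) = -4 + \left(10 + O\right) = 6 + O$)
$M{\left(205 \right)} - z{\left(q{\left(-19 \right)},-413 \right)} = 310 - -178 = 310 + 178 = 488$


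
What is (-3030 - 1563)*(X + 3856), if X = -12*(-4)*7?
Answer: -19253856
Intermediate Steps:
X = 336 (X = 48*7 = 336)
(-3030 - 1563)*(X + 3856) = (-3030 - 1563)*(336 + 3856) = -4593*4192 = -19253856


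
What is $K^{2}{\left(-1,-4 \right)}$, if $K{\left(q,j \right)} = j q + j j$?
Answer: $400$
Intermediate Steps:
$K{\left(q,j \right)} = j^{2} + j q$ ($K{\left(q,j \right)} = j q + j^{2} = j^{2} + j q$)
$K^{2}{\left(-1,-4 \right)} = \left(- 4 \left(-4 - 1\right)\right)^{2} = \left(\left(-4\right) \left(-5\right)\right)^{2} = 20^{2} = 400$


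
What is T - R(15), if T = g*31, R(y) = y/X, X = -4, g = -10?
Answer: -1225/4 ≈ -306.25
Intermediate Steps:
R(y) = -y/4 (R(y) = y/(-4) = y*(-1/4) = -y/4)
T = -310 (T = -10*31 = -310)
T - R(15) = -310 - (-1)*15/4 = -310 - 1*(-15/4) = -310 + 15/4 = -1225/4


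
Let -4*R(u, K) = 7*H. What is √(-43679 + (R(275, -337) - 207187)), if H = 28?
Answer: I*√250915 ≈ 500.91*I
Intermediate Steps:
R(u, K) = -49 (R(u, K) = -7*28/4 = -¼*196 = -49)
√(-43679 + (R(275, -337) - 207187)) = √(-43679 + (-49 - 207187)) = √(-43679 - 207236) = √(-250915) = I*√250915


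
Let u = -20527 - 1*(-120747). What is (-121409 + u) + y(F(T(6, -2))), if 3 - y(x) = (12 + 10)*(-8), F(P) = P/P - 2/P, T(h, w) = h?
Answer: -21010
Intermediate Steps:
F(P) = 1 - 2/P
y(x) = 179 (y(x) = 3 - (12 + 10)*(-8) = 3 - 22*(-8) = 3 - 1*(-176) = 3 + 176 = 179)
u = 100220 (u = -20527 + 120747 = 100220)
(-121409 + u) + y(F(T(6, -2))) = (-121409 + 100220) + 179 = -21189 + 179 = -21010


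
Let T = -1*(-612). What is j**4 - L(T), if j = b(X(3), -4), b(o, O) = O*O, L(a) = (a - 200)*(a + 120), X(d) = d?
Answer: -236048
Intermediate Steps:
T = 612
L(a) = (-200 + a)*(120 + a)
b(o, O) = O**2
j = 16 (j = (-4)**2 = 16)
j**4 - L(T) = 16**4 - (-24000 + 612**2 - 80*612) = 65536 - (-24000 + 374544 - 48960) = 65536 - 1*301584 = 65536 - 301584 = -236048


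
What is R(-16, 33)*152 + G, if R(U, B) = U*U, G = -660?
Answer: 38252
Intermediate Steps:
R(U, B) = U**2
R(-16, 33)*152 + G = (-16)**2*152 - 660 = 256*152 - 660 = 38912 - 660 = 38252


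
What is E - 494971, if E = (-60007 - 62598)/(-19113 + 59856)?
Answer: -20166726058/40743 ≈ -4.9497e+5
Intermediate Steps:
E = -122605/40743 ≈ -3.0092
E - 494971 = -122605/40743 - 494971 = -20166726058/40743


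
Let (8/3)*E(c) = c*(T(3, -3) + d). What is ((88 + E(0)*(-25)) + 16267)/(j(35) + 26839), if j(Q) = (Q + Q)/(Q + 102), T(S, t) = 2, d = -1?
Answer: 2240635/3677013 ≈ 0.60936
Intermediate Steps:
j(Q) = 2*Q/(102 + Q) (j(Q) = (2*Q)/(102 + Q) = 2*Q/(102 + Q))
E(c) = 3*c/8 (E(c) = 3*(c*(2 - 1))/8 = 3*(c*1)/8 = 3*c/8)
((88 + E(0)*(-25)) + 16267)/(j(35) + 26839) = ((88 + ((3/8)*0)*(-25)) + 16267)/(2*35/(102 + 35) + 26839) = ((88 + 0*(-25)) + 16267)/(2*35/137 + 26839) = ((88 + 0) + 16267)/(2*35*(1/137) + 26839) = (88 + 16267)/(70/137 + 26839) = 16355/(3677013/137) = 16355*(137/3677013) = 2240635/3677013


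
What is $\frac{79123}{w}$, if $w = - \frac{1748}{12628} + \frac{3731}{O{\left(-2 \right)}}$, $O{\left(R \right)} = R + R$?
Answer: $- \frac{999165244}{11780515} \approx -84.815$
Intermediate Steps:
$O{\left(R \right)} = 2 R$
$w = - \frac{11780515}{12628}$ ($w = - \frac{1748}{12628} + \frac{3731}{2 \left(-2\right)} = \left(-1748\right) \frac{1}{12628} + \frac{3731}{-4} = - \frac{437}{3157} + 3731 \left(- \frac{1}{4}\right) = - \frac{437}{3157} - \frac{3731}{4} = - \frac{11780515}{12628} \approx -932.89$)
$\frac{79123}{w} = \frac{79123}{- \frac{11780515}{12628}} = 79123 \left(- \frac{12628}{11780515}\right) = - \frac{999165244}{11780515}$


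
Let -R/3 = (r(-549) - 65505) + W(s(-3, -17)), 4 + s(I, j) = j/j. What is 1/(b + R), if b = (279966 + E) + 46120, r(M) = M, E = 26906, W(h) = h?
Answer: 1/551163 ≈ 1.8143e-6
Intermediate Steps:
s(I, j) = -3 (s(I, j) = -4 + j/j = -4 + 1 = -3)
R = 198171 (R = -3*((-549 - 65505) - 3) = -3*(-66054 - 3) = -3*(-66057) = 198171)
b = 352992 (b = (279966 + 26906) + 46120 = 306872 + 46120 = 352992)
1/(b + R) = 1/(352992 + 198171) = 1/551163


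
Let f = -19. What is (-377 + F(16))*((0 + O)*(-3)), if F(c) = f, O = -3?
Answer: -3564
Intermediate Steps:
F(c) = -19
(-377 + F(16))*((0 + O)*(-3)) = (-377 - 19)*((0 - 3)*(-3)) = -(-1188)*(-3) = -396*9 = -3564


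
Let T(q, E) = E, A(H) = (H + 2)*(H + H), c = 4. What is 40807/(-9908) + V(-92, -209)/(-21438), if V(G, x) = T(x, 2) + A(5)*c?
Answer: -146269087/35401284 ≈ -4.1317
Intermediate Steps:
A(H) = 2*H*(2 + H) (A(H) = (2 + H)*(2*H) = 2*H*(2 + H))
V(G, x) = 282 (V(G, x) = 2 + (2*5*(2 + 5))*4 = 2 + (2*5*7)*4 = 2 + 70*4 = 2 + 280 = 282)
40807/(-9908) + V(-92, -209)/(-21438) = 40807/(-9908) + 282/(-21438) = 40807*(-1/9908) + 282*(-1/21438) = -40807/9908 - 47/3573 = -146269087/35401284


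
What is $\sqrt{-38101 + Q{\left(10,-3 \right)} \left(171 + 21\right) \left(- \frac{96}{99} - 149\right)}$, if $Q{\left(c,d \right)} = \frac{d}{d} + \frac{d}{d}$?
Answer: $\frac{i \sqrt{11578413}}{11} \approx 309.34 i$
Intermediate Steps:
$Q{\left(c,d \right)} = 2$ ($Q{\left(c,d \right)} = 1 + 1 = 2$)
$\sqrt{-38101 + Q{\left(10,-3 \right)} \left(171 + 21\right) \left(- \frac{96}{99} - 149\right)} = \sqrt{-38101 + 2 \left(171 + 21\right) \left(- \frac{96}{99} - 149\right)} = \sqrt{-38101 + 2 \cdot 192 \left(\left(-96\right) \frac{1}{99} - 149\right)} = \sqrt{-38101 + 2 \cdot 192 \left(- \frac{32}{33} - 149\right)} = \sqrt{-38101 + 2 \cdot 192 \left(- \frac{4949}{33}\right)} = \sqrt{-38101 + 2 \left(- \frac{316736}{11}\right)} = \sqrt{-38101 - \frac{633472}{11}} = \sqrt{- \frac{1052583}{11}} = \frac{i \sqrt{11578413}}{11}$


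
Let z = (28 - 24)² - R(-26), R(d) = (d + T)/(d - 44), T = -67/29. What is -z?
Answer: -31659/2030 ≈ -15.596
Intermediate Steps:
T = -67/29 (T = -67*1/29 = -67/29 ≈ -2.3103)
R(d) = (-67/29 + d)/(-44 + d) (R(d) = (d - 67/29)/(d - 44) = (-67/29 + d)/(-44 + d))
z = 31659/2030 (z = (28 - 24)² - (-67/29 - 26)/(-44 - 26) = 4² - (-821)/((-70)*29) = 16 - (-1)*(-821)/(70*29) = 16 - 1*821/2030 = 16 - 821/2030 = 31659/2030 ≈ 15.596)
-z = -1*31659/2030 = -31659/2030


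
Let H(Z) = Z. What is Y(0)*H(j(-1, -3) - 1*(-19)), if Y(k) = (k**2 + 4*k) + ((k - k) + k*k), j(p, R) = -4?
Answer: 0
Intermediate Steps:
Y(k) = 2*k**2 + 4*k (Y(k) = (k**2 + 4*k) + (0 + k**2) = (k**2 + 4*k) + k**2 = 2*k**2 + 4*k)
Y(0)*H(j(-1, -3) - 1*(-19)) = (2*0*(2 + 0))*(-4 - 1*(-19)) = (2*0*2)*(-4 + 19) = 0*15 = 0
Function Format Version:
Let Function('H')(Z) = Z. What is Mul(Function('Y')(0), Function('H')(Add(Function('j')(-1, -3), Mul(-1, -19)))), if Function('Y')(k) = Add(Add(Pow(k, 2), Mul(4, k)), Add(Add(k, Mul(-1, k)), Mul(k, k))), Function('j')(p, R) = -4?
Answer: 0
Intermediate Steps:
Function('Y')(k) = Add(Mul(2, Pow(k, 2)), Mul(4, k)) (Function('Y')(k) = Add(Add(Pow(k, 2), Mul(4, k)), Add(0, Pow(k, 2))) = Add(Add(Pow(k, 2), Mul(4, k)), Pow(k, 2)) = Add(Mul(2, Pow(k, 2)), Mul(4, k)))
Mul(Function('Y')(0), Function('H')(Add(Function('j')(-1, -3), Mul(-1, -19)))) = Mul(Mul(2, 0, Add(2, 0)), Add(-4, Mul(-1, -19))) = Mul(Mul(2, 0, 2), Add(-4, 19)) = Mul(0, 15) = 0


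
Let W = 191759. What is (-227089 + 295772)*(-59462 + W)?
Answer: 9086554851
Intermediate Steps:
(-227089 + 295772)*(-59462 + W) = (-227089 + 295772)*(-59462 + 191759) = 68683*132297 = 9086554851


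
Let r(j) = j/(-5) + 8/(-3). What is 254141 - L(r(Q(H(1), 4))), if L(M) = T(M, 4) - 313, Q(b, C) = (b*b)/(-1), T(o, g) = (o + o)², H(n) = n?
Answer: 57246674/225 ≈ 2.5443e+5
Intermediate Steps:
T(o, g) = 4*o² (T(o, g) = (2*o)² = 4*o²)
Q(b, C) = -b² (Q(b, C) = b²*(-1) = -b²)
r(j) = -8/3 - j/5 (r(j) = j*(-⅕) + 8*(-⅓) = -j/5 - 8/3 = -8/3 - j/5)
L(M) = -313 + 4*M² (L(M) = 4*M² - 313 = -313 + 4*M²)
254141 - L(r(Q(H(1), 4))) = 254141 - (-313 + 4*(-8/3 - (-1)*1²/5)²) = 254141 - (-313 + 4*(-8/3 - (-1)/5)²) = 254141 - (-313 + 4*(-8/3 - ⅕*(-1))²) = 254141 - (-313 + 4*(-8/3 + ⅕)²) = 254141 - (-313 + 4*(-37/15)²) = 254141 - (-313 + 4*(1369/225)) = 254141 - (-313 + 5476/225) = 254141 - 1*(-64949/225) = 254141 + 64949/225 = 57246674/225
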